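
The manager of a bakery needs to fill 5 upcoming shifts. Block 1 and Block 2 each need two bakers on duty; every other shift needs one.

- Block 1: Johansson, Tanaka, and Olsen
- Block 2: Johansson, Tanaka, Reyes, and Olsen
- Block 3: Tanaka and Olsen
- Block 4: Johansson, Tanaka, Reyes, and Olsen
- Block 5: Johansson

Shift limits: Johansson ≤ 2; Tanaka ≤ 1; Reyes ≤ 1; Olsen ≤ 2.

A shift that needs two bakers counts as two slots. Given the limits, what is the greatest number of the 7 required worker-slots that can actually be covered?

6

Total capacity across all bakers is 2+1+1+2 = 6, and 7 slots are needed, so at most 6 can be filled.
An assignment achieving 6: Block 1→Johansson+Olsen, Block 2→Reyes+Olsen, Block 3→Tanaka, Block 5→Johansson.
Loads: Johansson 2/2, Tanaka 1/1, Reyes 1/1, Olsen 2/2.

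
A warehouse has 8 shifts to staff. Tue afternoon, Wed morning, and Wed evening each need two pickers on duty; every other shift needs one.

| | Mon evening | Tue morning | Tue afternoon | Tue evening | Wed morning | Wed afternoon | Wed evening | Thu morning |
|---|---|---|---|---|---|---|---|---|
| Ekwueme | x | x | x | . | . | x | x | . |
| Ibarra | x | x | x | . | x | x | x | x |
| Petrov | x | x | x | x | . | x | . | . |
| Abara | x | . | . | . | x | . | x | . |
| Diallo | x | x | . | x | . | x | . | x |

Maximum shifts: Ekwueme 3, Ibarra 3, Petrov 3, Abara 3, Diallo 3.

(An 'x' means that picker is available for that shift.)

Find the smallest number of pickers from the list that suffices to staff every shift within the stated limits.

4

11 slots to fill and no one can take more than 3, so at least ⌈11/3⌉ = 4 pickers are needed.
Ekwueme, Ibarra, Petrov, and Abara alone can cover everything: Mon evening→Petrov, Tue morning→Ekwueme, Tue afternoon→Ekwueme+Ibarra, Tue evening→Petrov, Wed morning→Ibarra+Abara, Wed afternoon→Petrov, Wed evening→Ekwueme+Abara, Thu morning→Ibarra.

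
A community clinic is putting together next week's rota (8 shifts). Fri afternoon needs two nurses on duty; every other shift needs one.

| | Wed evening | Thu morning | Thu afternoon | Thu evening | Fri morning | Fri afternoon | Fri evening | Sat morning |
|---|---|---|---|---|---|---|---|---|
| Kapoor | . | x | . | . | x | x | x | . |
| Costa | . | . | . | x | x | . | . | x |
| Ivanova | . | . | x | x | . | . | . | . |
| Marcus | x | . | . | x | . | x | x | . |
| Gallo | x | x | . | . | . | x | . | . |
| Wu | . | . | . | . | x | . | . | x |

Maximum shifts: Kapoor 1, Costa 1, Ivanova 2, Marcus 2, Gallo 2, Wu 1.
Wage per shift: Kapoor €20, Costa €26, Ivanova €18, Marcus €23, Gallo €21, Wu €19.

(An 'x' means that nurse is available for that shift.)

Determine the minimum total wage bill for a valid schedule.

Thu afternoon can only be covered by Ivanova, so that assignment is forced.
Picking the cheapest available nurse for each shift independently would cost €176, but that ignores the shift limits.
An optimal schedule: Wed evening→Marcus, Thu morning→Gallo, Thu afternoon→Ivanova, Thu evening→Ivanova, Fri morning→Wu, Fri afternoon→Marcus+Gallo, Fri evening→Kapoor, Sat morning→Costa.
Total: 23 + 21 + 18 + 18 + 19 + 23 + 21 + 20 + 26 = €189.

€189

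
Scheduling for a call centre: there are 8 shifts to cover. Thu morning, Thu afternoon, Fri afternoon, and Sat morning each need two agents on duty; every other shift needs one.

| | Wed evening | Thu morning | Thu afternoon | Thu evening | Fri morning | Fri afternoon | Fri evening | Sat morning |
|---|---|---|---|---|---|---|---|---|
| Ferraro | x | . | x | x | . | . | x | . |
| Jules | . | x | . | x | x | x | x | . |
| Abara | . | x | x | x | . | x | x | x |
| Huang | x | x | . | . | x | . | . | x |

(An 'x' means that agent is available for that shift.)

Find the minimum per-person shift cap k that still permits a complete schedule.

3

With 4 agents and 12 worker-slots to fill, someone must work at least ⌈12/4⌉ = 3 shifts, so k ≥ 3.
k = 3 works: Wed evening→Ferraro, Thu morning→Jules+Huang, Thu afternoon→Ferraro+Abara, Thu evening→Ferraro, Fri morning→Huang, Fri afternoon→Jules+Abara, Fri evening→Jules, Sat morning→Abara+Huang.
Loads: Ferraro 3, Jules 3, Abara 3, Huang 3 — all ≤ 3.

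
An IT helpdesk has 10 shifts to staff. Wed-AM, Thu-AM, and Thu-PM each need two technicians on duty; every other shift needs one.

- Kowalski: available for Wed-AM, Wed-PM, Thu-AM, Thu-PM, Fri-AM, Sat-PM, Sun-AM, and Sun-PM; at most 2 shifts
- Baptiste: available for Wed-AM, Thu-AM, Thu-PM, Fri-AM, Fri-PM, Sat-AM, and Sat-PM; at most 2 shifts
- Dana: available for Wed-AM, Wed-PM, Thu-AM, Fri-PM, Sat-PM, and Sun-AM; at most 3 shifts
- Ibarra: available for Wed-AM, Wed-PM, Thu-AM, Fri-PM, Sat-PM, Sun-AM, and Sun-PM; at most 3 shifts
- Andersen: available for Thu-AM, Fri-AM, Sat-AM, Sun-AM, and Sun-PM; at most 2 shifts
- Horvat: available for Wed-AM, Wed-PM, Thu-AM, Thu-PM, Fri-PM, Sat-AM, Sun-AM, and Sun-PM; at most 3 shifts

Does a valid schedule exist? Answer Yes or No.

Yes

One valid schedule: Wed-AM→Ibarra+Horvat, Wed-PM→Dana, Thu-AM→Andersen+Horvat, Thu-PM→Kowalski+Baptiste, Fri-AM→Kowalski, Fri-PM→Dana, Sat-AM→Baptiste, Sat-PM→Dana, Sun-AM→Ibarra, Sun-PM→Ibarra.
Loads: Kowalski 2/2, Baptiste 2/2, Dana 3/3, Ibarra 3/3, Andersen 1/2, Horvat 2/3 — all within limits.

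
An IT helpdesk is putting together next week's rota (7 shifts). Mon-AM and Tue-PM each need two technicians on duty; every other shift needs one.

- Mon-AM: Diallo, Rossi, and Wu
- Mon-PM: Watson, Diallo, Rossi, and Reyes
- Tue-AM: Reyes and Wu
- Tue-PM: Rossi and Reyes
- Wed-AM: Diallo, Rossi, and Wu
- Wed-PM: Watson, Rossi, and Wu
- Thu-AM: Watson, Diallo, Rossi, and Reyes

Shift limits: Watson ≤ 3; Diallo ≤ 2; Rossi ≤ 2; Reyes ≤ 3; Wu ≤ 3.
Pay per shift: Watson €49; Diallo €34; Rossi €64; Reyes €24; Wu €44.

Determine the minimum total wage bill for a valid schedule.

€336

Tue-PM can only be covered by Rossi and Reyes, so that assignment is forced.
Picking the cheapest available technician for each shift independently would cost €316, but that ignores the shift limits.
An optimal schedule: Mon-AM→Diallo+Wu, Mon-PM→Reyes, Tue-AM→Reyes, Tue-PM→Reyes+Rossi, Wed-AM→Wu, Wed-PM→Wu, Thu-AM→Diallo.
Total: 34 + 44 + 24 + 24 + 24 + 64 + 44 + 44 + 34 = €336.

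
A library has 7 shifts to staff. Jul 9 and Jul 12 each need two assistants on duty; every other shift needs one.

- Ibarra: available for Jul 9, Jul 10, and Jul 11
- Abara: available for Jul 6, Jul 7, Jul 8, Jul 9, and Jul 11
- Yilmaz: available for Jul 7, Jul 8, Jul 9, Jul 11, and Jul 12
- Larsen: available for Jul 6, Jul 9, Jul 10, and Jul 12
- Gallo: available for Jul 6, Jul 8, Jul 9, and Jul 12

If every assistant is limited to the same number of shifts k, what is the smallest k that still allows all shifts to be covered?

2

With 5 assistants and 9 worker-slots to fill, someone must work at least ⌈9/5⌉ = 2 shifts, so k ≥ 2.
k = 2 works: Jul 6→Abara, Jul 7→Abara, Jul 8→Yilmaz, Jul 9→Larsen+Gallo, Jul 10→Ibarra, Jul 11→Ibarra, Jul 12→Yilmaz+Larsen.
Loads: Ibarra 2, Abara 2, Yilmaz 2, Larsen 2, Gallo 1 — all ≤ 2.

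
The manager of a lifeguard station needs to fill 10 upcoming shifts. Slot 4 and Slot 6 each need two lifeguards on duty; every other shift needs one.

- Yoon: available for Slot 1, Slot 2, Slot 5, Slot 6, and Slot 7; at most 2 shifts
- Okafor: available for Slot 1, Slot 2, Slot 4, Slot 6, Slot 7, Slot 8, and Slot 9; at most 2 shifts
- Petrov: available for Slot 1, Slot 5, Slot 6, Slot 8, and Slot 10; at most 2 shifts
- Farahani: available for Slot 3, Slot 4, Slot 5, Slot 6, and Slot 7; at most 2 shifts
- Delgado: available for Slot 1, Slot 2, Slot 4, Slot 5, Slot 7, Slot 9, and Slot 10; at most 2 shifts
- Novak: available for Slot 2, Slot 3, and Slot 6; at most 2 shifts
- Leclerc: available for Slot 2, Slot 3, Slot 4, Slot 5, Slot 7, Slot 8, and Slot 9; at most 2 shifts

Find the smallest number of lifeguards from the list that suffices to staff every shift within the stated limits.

12 slots to fill and no one can take more than 2, so at least ⌈12/2⌉ = 6 lifeguards are needed.
Yoon, Okafor, Petrov, Farahani, Delgado, and Novak alone can cover everything: Slot 1→Yoon, Slot 2→Novak, Slot 3→Farahani, Slot 4→Farahani+Delgado, Slot 5→Yoon, Slot 6→Petrov+Novak, Slot 7→Delgado, Slot 8→Okafor, Slot 9→Okafor, Slot 10→Petrov.

6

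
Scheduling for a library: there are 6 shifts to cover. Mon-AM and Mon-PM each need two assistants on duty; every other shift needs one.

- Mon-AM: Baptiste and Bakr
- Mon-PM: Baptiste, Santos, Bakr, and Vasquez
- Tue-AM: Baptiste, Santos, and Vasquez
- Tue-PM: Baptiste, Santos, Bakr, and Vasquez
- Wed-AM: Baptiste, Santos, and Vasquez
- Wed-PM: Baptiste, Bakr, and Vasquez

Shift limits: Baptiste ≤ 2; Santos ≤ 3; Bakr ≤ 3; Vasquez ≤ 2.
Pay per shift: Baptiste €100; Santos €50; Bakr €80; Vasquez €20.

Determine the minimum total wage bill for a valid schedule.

Mon-AM can only be covered by Baptiste and Bakr, so that assignment is forced.
Picking the cheapest available assistant for each shift independently would cost €330, but that ignores the shift limits.
An optimal schedule: Mon-AM→Bakr+Baptiste, Mon-PM→Santos+Bakr, Tue-AM→Vasquez, Tue-PM→Santos, Wed-AM→Santos, Wed-PM→Vasquez.
Total: 80 + 100 + 50 + 80 + 20 + 50 + 50 + 20 = €450.

€450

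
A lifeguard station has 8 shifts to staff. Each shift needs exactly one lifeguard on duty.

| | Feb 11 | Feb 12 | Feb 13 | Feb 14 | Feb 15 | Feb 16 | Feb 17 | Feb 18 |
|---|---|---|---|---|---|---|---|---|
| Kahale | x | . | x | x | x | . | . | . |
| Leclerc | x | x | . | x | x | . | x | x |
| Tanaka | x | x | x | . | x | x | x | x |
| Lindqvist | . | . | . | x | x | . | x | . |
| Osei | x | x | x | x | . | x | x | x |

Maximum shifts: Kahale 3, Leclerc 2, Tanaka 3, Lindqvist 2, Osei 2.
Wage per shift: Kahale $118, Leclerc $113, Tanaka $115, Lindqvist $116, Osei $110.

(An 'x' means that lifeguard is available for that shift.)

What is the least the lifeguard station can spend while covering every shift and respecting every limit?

Picking the cheapest available lifeguard for each shift independently would cost $883, but that ignores the shift limits.
An optimal schedule: Feb 11→Leclerc, Feb 12→Osei, Feb 13→Tanaka, Feb 14→Lindqvist, Feb 15→Tanaka, Feb 16→Osei, Feb 17→Tanaka, Feb 18→Leclerc.
Total: 113 + 110 + 115 + 116 + 115 + 110 + 115 + 113 = $907.

$907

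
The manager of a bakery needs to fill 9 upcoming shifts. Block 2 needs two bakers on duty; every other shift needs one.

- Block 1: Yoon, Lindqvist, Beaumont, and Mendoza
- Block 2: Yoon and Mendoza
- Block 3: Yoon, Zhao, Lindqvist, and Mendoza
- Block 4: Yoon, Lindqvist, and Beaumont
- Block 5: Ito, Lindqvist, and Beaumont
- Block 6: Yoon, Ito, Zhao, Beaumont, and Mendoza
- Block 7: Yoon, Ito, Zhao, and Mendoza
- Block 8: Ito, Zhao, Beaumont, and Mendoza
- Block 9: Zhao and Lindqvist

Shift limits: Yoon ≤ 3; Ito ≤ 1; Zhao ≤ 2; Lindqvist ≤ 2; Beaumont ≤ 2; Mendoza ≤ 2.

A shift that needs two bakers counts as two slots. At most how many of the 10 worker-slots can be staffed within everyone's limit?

Total capacity across all bakers is 3+1+2+2+2+2 = 12, and 10 slots are needed, so at most 10 can be filled.
An assignment achieving 10: Block 1→Yoon, Block 2→Yoon+Mendoza, Block 3→Zhao, Block 4→Yoon, Block 5→Ito, Block 6→Beaumont, Block 7→Mendoza, Block 8→Beaumont, Block 9→Zhao.
Loads: Yoon 3/3, Ito 1/1, Zhao 2/2, Lindqvist 0/2, Beaumont 2/2, Mendoza 2/2.

10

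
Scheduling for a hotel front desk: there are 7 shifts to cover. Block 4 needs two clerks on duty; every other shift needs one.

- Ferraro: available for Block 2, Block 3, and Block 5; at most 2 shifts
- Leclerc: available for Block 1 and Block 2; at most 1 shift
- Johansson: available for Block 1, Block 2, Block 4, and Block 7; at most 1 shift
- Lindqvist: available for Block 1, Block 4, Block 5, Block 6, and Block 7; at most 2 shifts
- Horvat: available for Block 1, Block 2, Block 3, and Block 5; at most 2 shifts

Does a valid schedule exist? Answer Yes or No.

No

Total capacity is 8 and 8 slots are needed, so capacity alone doesn't rule it out.
Shifts {Block 4, Block 6, Block 7} need 4 worker-slots in total, but the clerks available for any of those shifts (Johansson and Lindqvist) can supply at most 3 among them. So no valid schedule exists.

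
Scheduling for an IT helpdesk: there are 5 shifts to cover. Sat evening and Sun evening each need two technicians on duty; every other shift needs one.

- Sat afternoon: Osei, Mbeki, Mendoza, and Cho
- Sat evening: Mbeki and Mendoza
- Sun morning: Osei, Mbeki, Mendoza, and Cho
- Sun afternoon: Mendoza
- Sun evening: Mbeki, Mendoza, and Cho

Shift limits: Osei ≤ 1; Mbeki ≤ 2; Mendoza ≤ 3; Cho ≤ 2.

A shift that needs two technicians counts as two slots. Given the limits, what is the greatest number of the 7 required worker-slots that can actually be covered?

Total capacity across all technicians is 1+2+3+2 = 8, and 7 slots are needed, so at most 7 can be filled.
An assignment achieving 7: Sat afternoon→Osei, Sat evening→Mbeki+Mendoza, Sun morning→Cho, Sun afternoon→Mendoza, Sun evening→Mbeki+Mendoza.
Loads: Osei 1/1, Mbeki 2/2, Mendoza 3/3, Cho 1/2.

7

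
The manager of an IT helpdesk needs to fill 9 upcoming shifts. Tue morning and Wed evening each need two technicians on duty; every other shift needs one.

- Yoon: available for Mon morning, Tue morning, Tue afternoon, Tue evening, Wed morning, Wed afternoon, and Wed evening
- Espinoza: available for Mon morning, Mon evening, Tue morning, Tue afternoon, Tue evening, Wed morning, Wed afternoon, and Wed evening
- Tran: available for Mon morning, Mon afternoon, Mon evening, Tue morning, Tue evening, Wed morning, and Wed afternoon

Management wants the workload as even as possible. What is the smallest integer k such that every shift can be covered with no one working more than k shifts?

With 3 technicians and 11 worker-slots to fill, someone must work at least ⌈11/3⌉ = 4 shifts, so k ≥ 4.
k = 4 works: Mon morning→Yoon, Mon afternoon→Tran, Mon evening→Espinoza, Tue morning→Yoon+Espinoza, Tue afternoon→Yoon, Tue evening→Espinoza, Wed morning→Tran, Wed afternoon→Tran, Wed evening→Yoon+Espinoza.
Loads: Yoon 4, Espinoza 4, Tran 3 — all ≤ 4.

4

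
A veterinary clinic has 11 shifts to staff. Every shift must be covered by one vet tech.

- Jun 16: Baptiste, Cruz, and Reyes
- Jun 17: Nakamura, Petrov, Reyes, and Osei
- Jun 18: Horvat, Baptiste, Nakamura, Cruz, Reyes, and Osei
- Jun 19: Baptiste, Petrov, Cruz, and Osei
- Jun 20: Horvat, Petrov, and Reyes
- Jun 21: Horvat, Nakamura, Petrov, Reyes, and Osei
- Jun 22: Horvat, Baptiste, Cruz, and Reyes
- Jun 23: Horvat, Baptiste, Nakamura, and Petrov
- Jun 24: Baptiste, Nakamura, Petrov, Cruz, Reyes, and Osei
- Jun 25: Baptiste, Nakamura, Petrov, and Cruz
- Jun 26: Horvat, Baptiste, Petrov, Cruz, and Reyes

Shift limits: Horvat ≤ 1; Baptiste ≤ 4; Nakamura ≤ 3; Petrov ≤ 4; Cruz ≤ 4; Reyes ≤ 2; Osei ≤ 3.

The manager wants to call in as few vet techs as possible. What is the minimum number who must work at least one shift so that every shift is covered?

3

11 slots to fill and no one can take more than 4, so at least ⌈11/4⌉ = 3 vet techs are needed.
Baptiste, Nakamura, and Petrov alone can cover everything: Jun 16→Baptiste, Jun 17→Nakamura, Jun 18→Baptiste, Jun 19→Baptiste, Jun 20→Petrov, Jun 21→Nakamura, Jun 22→Baptiste, Jun 23→Nakamura, Jun 24→Petrov, Jun 25→Petrov, Jun 26→Petrov.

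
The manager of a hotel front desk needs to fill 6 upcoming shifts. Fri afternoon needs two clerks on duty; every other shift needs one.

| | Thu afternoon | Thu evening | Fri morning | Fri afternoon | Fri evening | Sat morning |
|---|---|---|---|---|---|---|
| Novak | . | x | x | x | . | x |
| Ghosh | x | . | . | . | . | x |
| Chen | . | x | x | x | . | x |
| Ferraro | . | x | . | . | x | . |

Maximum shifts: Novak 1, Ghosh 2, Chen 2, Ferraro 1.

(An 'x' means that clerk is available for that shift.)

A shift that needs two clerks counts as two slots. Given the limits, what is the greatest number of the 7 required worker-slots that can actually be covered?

6

Total capacity across all clerks is 1+2+2+1 = 6, and 7 slots are needed, so at most 6 can be filled.
An assignment achieving 6: Thu afternoon→Ghosh, Thu evening→Chen, Fri morning→Novak, Fri afternoon→Chen, Fri evening→Ferraro, Sat morning→Ghosh.
Loads: Novak 1/1, Ghosh 2/2, Chen 2/2, Ferraro 1/1.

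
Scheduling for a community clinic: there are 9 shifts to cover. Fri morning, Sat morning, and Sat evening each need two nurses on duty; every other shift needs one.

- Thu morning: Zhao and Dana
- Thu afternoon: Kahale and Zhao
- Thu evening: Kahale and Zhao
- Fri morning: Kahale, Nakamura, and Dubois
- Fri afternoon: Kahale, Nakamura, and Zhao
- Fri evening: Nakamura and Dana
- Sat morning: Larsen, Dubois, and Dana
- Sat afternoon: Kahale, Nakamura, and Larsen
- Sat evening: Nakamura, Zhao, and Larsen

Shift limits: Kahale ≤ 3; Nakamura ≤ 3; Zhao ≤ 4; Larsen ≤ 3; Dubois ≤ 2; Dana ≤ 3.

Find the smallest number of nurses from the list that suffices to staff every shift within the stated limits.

12 slots to fill and no one can take more than 4, so at least ⌈12/4⌉ = 3 nurses are needed.
Any 3 nurses together have capacity at most 4+3+3 = 10 < 12 slots, so 3 can never suffice.
Kahale, Nakamura, Larsen, and Dana alone can cover everything: Thu morning→Dana, Thu afternoon→Kahale, Thu evening→Kahale, Fri morning→Kahale+Nakamura, Fri afternoon→Nakamura, Fri evening→Dana, Sat morning→Larsen+Dana, Sat afternoon→Larsen, Sat evening→Nakamura+Larsen.

4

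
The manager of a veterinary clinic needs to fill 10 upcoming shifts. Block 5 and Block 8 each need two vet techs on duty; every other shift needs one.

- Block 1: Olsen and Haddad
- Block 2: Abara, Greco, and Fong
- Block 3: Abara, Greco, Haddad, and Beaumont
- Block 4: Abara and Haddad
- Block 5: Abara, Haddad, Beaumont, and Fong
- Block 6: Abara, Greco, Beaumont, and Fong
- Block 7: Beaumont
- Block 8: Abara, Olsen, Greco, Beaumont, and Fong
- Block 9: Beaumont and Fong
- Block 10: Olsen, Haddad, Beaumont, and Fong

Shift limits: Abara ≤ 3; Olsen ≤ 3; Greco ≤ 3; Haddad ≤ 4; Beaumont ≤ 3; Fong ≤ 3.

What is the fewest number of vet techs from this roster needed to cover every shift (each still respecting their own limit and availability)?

4

12 slots to fill and no one can take more than 4, so at least ⌈12/4⌉ = 3 vet techs are needed.
Any 3 vet techs together have capacity at most 4+3+3 = 10 < 12 slots, so 3 can never suffice.
Abara, Olsen, Greco, and Beaumont alone can cover everything: Block 1→Olsen, Block 2→Abara, Block 3→Greco, Block 4→Abara, Block 5→Abara+Beaumont, Block 6→Greco, Block 7→Beaumont, Block 8→Olsen+Greco, Block 9→Beaumont, Block 10→Olsen.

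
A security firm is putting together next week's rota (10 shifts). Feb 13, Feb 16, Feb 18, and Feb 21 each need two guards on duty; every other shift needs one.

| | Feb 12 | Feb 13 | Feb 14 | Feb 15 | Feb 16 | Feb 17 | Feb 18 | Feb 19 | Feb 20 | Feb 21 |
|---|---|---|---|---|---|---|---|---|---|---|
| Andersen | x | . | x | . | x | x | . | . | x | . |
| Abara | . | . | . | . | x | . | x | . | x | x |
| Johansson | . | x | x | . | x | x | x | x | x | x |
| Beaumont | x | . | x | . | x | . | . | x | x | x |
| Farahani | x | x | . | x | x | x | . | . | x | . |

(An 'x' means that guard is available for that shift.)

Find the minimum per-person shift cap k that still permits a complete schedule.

3

With 5 guards and 14 worker-slots to fill, someone must work at least ⌈14/5⌉ = 3 shifts, so k ≥ 3.
k = 3 works: Feb 12→Andersen, Feb 13→Johansson+Farahani, Feb 14→Andersen, Feb 15→Farahani, Feb 16→Beaumont+Farahani, Feb 17→Andersen, Feb 18→Abara+Johansson, Feb 19→Johansson, Feb 20→Abara, Feb 21→Abara+Beaumont.
Loads: Andersen 3, Abara 3, Johansson 3, Beaumont 2, Farahani 3 — all ≤ 3.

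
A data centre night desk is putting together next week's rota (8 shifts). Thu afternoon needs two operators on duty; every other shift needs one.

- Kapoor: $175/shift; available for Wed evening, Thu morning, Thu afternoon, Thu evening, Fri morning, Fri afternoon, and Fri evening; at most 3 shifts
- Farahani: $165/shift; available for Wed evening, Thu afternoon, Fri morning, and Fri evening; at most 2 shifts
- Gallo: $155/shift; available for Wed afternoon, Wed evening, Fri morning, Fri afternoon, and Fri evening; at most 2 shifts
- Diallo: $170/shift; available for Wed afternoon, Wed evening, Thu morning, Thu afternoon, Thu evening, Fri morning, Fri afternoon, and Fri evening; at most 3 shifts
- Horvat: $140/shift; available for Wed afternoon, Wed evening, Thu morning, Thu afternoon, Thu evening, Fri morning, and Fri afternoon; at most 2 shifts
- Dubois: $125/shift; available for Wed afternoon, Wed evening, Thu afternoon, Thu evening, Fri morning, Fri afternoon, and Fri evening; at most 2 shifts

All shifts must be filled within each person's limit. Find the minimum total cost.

Picking the cheapest available operator for each shift independently would cost $1155, but that ignores the shift limits.
An optimal schedule: Wed afternoon→Dubois, Wed evening→Gallo, Thu morning→Horvat, Thu afternoon→Farahani+Diallo, Thu evening→Dubois, Fri morning→Farahani, Fri afternoon→Horvat, Fri evening→Gallo.
Total: 125 + 155 + 140 + 165 + 170 + 125 + 165 + 140 + 155 = $1340.

$1340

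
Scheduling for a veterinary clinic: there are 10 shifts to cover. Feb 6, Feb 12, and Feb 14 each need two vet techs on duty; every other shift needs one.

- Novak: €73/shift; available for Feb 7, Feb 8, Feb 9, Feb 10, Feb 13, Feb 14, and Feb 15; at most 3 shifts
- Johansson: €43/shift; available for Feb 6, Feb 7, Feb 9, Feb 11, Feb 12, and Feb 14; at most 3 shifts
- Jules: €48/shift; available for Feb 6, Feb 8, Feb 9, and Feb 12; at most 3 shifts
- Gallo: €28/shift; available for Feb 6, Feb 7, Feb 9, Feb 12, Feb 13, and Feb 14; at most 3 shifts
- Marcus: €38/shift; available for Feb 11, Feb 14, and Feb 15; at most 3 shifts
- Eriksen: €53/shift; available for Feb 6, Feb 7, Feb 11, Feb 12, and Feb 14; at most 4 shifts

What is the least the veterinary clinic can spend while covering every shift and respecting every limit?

€544

Feb 10 can only be covered by Novak, so that assignment is forced.
Picking the cheapest available vet tech for each shift independently would cost €489, but that ignores the shift limits.
An optimal schedule: Feb 6→Johansson+Jules, Feb 7→Gallo, Feb 8→Jules, Feb 9→Gallo, Feb 10→Novak, Feb 11→Marcus, Feb 12→Johansson+Jules, Feb 13→Gallo, Feb 14→Marcus+Johansson, Feb 15→Marcus.
Total: 43 + 48 + 28 + 48 + 28 + 73 + 38 + 43 + 48 + 28 + 38 + 43 + 38 = €544.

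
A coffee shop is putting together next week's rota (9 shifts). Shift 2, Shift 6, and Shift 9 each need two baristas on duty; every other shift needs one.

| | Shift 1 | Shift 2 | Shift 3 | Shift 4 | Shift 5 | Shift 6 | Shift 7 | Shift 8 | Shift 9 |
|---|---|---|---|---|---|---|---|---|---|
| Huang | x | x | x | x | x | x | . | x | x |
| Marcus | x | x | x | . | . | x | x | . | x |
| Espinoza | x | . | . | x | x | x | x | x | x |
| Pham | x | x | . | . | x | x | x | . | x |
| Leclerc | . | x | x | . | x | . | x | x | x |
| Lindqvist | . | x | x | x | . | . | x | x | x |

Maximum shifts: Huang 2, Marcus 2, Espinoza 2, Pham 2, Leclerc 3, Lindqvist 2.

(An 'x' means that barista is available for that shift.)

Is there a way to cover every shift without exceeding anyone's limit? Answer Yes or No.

One valid schedule: Shift 1→Huang, Shift 2→Leclerc+Lindqvist, Shift 3→Marcus, Shift 4→Huang, Shift 5→Espinoza, Shift 6→Marcus+Pham, Shift 7→Pham, Shift 8→Espinoza, Shift 9→Leclerc+Lindqvist.
Loads: Huang 2/2, Marcus 2/2, Espinoza 2/2, Pham 2/2, Leclerc 2/3, Lindqvist 2/2 — all within limits.

Yes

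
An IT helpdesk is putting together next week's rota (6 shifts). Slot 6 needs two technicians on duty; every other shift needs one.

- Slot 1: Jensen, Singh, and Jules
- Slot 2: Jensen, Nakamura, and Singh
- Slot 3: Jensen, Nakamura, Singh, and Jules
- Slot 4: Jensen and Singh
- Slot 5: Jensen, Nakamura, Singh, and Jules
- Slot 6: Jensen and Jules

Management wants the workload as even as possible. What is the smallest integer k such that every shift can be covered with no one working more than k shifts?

With 4 technicians and 7 worker-slots to fill, someone must work at least ⌈7/4⌉ = 2 shifts, so k ≥ 2.
k = 2 works: Slot 1→Singh, Slot 2→Nakamura, Slot 3→Nakamura, Slot 4→Jensen, Slot 5→Singh, Slot 6→Jensen+Jules.
Loads: Jensen 2, Nakamura 2, Singh 2, Jules 1 — all ≤ 2.

2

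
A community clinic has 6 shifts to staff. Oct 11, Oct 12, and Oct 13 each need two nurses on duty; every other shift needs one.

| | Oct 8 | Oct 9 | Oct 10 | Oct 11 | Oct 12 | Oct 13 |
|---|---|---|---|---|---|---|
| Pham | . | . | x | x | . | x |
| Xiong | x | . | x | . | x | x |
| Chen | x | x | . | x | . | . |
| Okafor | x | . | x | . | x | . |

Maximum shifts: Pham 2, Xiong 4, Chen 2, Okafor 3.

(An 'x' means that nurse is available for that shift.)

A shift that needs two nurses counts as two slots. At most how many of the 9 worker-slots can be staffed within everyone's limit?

9

Total capacity across all nurses is 2+4+2+3 = 11, and 9 slots are needed, so at most 9 can be filled.
An assignment achieving 9: Oct 8→Xiong, Oct 9→Chen, Oct 10→Xiong, Oct 11→Pham+Chen, Oct 12→Xiong+Okafor, Oct 13→Pham+Xiong.
Loads: Pham 2/2, Xiong 4/4, Chen 2/2, Okafor 1/3.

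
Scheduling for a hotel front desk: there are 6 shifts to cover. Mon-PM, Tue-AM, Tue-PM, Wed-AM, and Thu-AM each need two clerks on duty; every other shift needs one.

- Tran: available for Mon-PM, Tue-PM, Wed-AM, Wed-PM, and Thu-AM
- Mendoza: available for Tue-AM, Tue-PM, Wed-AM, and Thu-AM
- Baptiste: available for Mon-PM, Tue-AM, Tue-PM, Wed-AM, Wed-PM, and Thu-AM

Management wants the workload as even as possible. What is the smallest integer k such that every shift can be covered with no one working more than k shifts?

With 3 clerks and 11 worker-slots to fill, someone must work at least ⌈11/3⌉ = 4 shifts, so k ≥ 4.
k = 4 works: Mon-PM→Tran+Baptiste, Tue-AM→Mendoza+Baptiste, Tue-PM→Tran+Mendoza, Wed-AM→Tran+Mendoza, Wed-PM→Tran, Thu-AM→Mendoza+Baptiste.
Loads: Tran 4, Mendoza 4, Baptiste 3 — all ≤ 4.

4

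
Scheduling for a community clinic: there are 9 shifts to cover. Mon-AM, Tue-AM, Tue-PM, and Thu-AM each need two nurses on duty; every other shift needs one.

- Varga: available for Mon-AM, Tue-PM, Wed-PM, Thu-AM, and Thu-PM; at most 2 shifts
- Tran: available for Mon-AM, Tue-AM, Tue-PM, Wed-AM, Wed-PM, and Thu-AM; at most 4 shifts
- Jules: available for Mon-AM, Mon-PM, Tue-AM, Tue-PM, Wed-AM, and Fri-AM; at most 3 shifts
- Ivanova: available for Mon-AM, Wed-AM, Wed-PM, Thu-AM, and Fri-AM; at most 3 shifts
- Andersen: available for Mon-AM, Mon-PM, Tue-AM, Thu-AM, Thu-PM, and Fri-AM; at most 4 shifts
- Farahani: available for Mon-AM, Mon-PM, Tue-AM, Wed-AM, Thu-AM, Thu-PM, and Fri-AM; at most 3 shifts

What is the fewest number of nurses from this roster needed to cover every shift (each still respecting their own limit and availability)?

13 slots to fill and no one can take more than 4, so at least ⌈13/4⌉ = 4 nurses are needed.
Varga, Tran, Jules, and Andersen alone can cover everything: Mon-AM→Jules+Andersen, Mon-PM→Jules, Tue-AM→Tran+Andersen, Tue-PM→Tran+Jules, Wed-AM→Tran, Wed-PM→Varga, Thu-AM→Tran+Andersen, Thu-PM→Varga, Fri-AM→Andersen.

4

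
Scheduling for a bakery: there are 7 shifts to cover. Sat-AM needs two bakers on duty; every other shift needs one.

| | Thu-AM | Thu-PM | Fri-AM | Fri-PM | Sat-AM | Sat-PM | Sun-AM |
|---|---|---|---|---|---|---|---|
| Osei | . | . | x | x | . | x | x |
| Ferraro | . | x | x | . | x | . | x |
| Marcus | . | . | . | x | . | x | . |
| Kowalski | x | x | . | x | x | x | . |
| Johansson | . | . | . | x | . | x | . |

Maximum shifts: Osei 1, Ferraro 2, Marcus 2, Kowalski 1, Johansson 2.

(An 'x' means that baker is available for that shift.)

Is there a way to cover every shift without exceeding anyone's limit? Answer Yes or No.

No

Total capacity is 8 and 8 slots are needed, so capacity alone doesn't rule it out.
Shifts {Thu-AM, Sat-AM} need 3 worker-slots in total, but the bakers available for any of those shifts (Ferraro and Kowalski) can supply at most 2 among them. So no valid schedule exists.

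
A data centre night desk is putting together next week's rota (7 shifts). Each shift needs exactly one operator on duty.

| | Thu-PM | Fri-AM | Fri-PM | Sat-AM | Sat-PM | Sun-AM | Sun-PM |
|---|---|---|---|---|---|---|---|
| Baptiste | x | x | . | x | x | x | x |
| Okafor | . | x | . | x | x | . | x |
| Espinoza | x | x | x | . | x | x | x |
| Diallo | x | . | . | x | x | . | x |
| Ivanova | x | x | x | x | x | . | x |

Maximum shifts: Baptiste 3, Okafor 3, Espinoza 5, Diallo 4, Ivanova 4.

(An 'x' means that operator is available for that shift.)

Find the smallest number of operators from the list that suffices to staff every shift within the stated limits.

7 slots to fill and no one can take more than 5, so at least ⌈7/5⌉ = 2 operators are needed.
Baptiste and Espinoza alone can cover everything: Thu-PM→Baptiste, Fri-AM→Baptiste, Fri-PM→Espinoza, Sat-AM→Baptiste, Sat-PM→Espinoza, Sun-AM→Espinoza, Sun-PM→Espinoza.

2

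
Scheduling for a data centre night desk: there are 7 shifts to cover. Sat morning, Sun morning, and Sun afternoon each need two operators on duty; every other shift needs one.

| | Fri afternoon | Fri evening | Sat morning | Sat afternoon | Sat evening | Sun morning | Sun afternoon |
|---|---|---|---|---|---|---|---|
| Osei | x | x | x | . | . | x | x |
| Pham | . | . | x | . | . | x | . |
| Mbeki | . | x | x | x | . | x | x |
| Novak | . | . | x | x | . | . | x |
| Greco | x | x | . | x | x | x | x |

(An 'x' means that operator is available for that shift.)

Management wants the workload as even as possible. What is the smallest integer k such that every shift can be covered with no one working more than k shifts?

2

With 5 operators and 10 worker-slots to fill, someone must work at least ⌈10/5⌉ = 2 shifts, so k ≥ 2.
k = 2 works: Fri afternoon→Osei, Fri evening→Osei, Sat morning→Pham+Novak, Sat afternoon→Mbeki, Sat evening→Greco, Sun morning→Pham+Mbeki, Sun afternoon→Novak+Greco.
Loads: Osei 2, Pham 2, Mbeki 2, Novak 2, Greco 2 — all ≤ 2.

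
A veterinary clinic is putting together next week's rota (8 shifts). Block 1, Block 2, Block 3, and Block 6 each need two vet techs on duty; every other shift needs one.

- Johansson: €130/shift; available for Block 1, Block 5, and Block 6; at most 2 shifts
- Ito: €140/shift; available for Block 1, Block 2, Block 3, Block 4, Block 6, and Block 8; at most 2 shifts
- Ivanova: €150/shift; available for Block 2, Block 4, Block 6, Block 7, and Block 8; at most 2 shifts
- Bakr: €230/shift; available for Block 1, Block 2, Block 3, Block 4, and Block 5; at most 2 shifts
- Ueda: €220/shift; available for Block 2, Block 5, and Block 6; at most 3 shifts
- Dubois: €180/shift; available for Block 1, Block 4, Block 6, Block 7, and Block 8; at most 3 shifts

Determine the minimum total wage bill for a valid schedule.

Block 3 can only be covered by Ito and Bakr, so that assignment is forced.
Picking the cheapest available vet tech for each shift independently would cost €1760, but that ignores the shift limits.
An optimal schedule: Block 1→Johansson+Dubois, Block 2→Ivanova+Ueda, Block 3→Ito+Bakr, Block 4→Dubois, Block 5→Johansson, Block 6→Dubois+Ueda, Block 7→Ivanova, Block 8→Ito.
Total: 130 + 180 + 150 + 220 + 140 + 230 + 180 + 130 + 180 + 220 + 150 + 140 = €2050.

€2050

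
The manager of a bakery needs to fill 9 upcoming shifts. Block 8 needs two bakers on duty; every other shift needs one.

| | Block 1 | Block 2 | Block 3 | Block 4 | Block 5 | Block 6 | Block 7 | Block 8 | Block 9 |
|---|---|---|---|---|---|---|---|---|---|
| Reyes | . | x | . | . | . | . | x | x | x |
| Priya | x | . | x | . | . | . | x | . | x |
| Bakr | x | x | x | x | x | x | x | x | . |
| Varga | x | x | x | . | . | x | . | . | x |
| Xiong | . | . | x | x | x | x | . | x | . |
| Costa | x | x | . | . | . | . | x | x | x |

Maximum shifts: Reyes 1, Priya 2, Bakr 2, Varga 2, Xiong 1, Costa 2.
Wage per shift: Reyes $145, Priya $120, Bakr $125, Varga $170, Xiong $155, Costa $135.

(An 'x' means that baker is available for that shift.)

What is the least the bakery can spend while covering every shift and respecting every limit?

$1400

Picking the cheapest available baker for each shift independently would cost $1240, but that ignores the shift limits.
An optimal schedule: Block 1→Priya, Block 2→Reyes, Block 3→Priya, Block 4→Bakr, Block 5→Bakr, Block 6→Varga, Block 7→Costa, Block 8→Xiong+Costa, Block 9→Varga.
Total: 120 + 145 + 120 + 125 + 125 + 170 + 135 + 155 + 135 + 170 = $1400.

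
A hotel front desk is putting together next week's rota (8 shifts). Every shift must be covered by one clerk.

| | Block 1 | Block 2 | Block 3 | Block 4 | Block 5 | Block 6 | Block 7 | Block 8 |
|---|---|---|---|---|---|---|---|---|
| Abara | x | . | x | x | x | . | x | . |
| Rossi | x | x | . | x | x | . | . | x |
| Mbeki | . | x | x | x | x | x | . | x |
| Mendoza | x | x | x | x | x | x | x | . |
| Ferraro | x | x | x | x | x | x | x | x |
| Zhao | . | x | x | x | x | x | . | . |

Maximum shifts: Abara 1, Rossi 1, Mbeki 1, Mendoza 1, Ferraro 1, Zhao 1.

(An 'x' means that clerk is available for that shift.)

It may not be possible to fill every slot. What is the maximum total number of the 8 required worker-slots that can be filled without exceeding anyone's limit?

6

Total capacity across all clerks is 1+1+1+1+1+1 = 6, and 8 slots are needed, so at most 6 can be filled.
An assignment achieving 6: Block 1→Mendoza, Block 2→Ferraro, Block 3→Zhao, Block 6→Mbeki, Block 7→Abara, Block 8→Rossi.
Loads: Abara 1/1, Rossi 1/1, Mbeki 1/1, Mendoza 1/1, Ferraro 1/1, Zhao 1/1.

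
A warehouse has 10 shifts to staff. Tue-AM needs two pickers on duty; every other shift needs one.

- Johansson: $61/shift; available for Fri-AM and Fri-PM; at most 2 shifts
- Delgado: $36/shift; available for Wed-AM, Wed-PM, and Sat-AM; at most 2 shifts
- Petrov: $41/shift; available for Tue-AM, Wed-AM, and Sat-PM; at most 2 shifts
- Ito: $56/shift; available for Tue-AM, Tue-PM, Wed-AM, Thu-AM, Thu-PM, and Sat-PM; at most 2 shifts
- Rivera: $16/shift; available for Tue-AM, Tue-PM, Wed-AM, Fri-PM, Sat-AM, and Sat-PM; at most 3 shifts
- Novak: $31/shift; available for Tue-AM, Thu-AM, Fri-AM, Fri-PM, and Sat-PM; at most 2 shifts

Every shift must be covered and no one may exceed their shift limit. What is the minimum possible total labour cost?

$376

Wed-PM can only be covered by Delgado, so that assignment is forced.
Thu-PM can only be covered by Ito, so that assignment is forced.
Picking the cheapest available picker for each shift independently would cost $281, but that ignores the shift limits.
An optimal schedule: Tue-AM→Petrov+Ito, Tue-PM→Rivera, Wed-AM→Delgado, Wed-PM→Delgado, Thu-AM→Novak, Thu-PM→Ito, Fri-AM→Novak, Fri-PM→Rivera, Sat-AM→Rivera, Sat-PM→Petrov.
Total: 41 + 56 + 16 + 36 + 36 + 31 + 56 + 31 + 16 + 16 + 41 = $376.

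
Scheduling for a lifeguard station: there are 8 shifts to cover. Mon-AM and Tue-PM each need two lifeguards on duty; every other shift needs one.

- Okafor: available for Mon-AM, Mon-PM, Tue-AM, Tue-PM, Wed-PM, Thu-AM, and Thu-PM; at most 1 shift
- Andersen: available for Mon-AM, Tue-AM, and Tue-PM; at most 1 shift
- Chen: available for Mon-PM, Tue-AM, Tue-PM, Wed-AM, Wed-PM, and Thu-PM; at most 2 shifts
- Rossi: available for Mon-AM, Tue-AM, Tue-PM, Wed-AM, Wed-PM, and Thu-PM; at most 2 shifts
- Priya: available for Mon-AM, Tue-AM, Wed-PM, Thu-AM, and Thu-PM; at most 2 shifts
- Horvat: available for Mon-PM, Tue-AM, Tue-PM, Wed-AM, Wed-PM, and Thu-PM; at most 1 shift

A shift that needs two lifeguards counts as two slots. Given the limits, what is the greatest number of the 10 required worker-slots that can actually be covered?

9

Total capacity across all lifeguards is 1+1+2+2+2+1 = 9, and 10 slots are needed, so at most 9 can be filled.
An assignment achieving 9: Mon-AM→Andersen+Rossi, Mon-PM→Chen, Tue-PM→Rossi+Horvat, Wed-AM→Chen, Wed-PM→Priya, Thu-AM→Okafor, Thu-PM→Priya.
Loads: Okafor 1/1, Andersen 1/1, Chen 2/2, Rossi 2/2, Priya 2/2, Horvat 1/1.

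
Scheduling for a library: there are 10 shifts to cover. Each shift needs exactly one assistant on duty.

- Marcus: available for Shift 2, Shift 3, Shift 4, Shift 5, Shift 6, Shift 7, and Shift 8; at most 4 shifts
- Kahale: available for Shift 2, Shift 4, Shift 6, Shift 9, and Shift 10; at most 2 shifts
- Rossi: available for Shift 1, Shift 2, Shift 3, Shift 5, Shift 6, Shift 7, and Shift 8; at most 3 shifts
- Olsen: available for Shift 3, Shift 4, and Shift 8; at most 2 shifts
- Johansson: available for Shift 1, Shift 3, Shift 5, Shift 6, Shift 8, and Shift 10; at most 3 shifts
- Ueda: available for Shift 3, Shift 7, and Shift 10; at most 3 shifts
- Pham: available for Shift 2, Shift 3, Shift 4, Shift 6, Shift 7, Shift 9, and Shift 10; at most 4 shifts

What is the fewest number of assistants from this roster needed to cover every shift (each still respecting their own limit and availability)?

10 slots to fill and no one can take more than 4, so at least ⌈10/4⌉ = 3 assistants are needed.
Marcus, Rossi, and Pham alone can cover everything: Shift 1→Rossi, Shift 2→Marcus, Shift 3→Rossi, Shift 4→Marcus, Shift 5→Marcus, Shift 6→Rossi, Shift 7→Pham, Shift 8→Marcus, Shift 9→Pham, Shift 10→Pham.

3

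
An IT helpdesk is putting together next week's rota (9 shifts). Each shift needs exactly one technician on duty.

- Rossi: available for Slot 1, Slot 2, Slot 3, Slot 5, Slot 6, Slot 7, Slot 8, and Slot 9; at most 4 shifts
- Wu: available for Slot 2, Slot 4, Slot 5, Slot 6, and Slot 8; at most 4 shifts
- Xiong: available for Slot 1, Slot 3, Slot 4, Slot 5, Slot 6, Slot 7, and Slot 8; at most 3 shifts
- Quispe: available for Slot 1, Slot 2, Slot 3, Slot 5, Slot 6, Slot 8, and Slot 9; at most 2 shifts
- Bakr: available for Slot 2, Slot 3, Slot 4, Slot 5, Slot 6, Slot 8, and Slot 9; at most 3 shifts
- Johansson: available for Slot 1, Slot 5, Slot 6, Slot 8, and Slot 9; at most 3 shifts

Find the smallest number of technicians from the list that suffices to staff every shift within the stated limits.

3

9 slots to fill and no one can take more than 4, so at least ⌈9/4⌉ = 3 technicians are needed.
Rossi, Wu, and Xiong alone can cover everything: Slot 1→Rossi, Slot 2→Rossi, Slot 3→Rossi, Slot 4→Wu, Slot 5→Wu, Slot 6→Wu, Slot 7→Xiong, Slot 8→Wu, Slot 9→Rossi.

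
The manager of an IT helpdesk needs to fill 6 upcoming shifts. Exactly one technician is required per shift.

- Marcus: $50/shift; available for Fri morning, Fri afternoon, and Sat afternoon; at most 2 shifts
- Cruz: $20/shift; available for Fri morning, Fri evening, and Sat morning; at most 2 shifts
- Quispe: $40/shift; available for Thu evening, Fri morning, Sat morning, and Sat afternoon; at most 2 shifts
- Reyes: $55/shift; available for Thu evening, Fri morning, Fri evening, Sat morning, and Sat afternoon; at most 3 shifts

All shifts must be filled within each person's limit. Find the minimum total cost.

$220

Fri afternoon can only be covered by Marcus, so that assignment is forced.
Picking the cheapest available technician for each shift independently would cost $190, but that ignores the shift limits.
An optimal schedule: Thu evening→Quispe, Fri morning→Quispe, Fri afternoon→Marcus, Fri evening→Cruz, Sat morning→Cruz, Sat afternoon→Marcus.
Total: 40 + 40 + 50 + 20 + 20 + 50 = $220.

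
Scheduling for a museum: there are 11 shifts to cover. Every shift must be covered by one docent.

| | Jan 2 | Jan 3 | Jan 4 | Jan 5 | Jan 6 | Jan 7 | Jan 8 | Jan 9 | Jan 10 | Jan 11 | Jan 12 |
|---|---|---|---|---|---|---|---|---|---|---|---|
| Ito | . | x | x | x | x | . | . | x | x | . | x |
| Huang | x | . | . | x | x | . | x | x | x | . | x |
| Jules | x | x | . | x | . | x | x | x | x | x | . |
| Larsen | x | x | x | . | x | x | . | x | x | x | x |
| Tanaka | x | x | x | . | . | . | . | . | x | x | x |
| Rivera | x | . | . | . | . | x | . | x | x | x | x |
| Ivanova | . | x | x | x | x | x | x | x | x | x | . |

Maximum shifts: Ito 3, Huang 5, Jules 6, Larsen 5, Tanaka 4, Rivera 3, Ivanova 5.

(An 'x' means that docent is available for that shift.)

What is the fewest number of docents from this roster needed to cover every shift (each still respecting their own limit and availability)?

2

11 slots to fill and no one can take more than 6, so at least ⌈11/6⌉ = 2 docents are needed.
Jules and Larsen alone can cover everything: Jan 2→Jules, Jan 3→Jules, Jan 4→Larsen, Jan 5→Jules, Jan 6→Larsen, Jan 7→Jules, Jan 8→Jules, Jan 9→Jules, Jan 10→Larsen, Jan 11→Larsen, Jan 12→Larsen.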